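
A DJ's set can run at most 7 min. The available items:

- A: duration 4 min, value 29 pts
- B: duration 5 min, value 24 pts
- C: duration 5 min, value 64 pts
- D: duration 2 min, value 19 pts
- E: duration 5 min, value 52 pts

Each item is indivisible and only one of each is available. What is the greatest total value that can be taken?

Check high-value combinations within 7 min:
- C+D: duration 5+2=7, value 64+19=83
- D+E: duration 2+5=7, value 19+52=71
- C: duration 5, value 64
- E: duration 5, value 52
Best: 83 pts.

83 pts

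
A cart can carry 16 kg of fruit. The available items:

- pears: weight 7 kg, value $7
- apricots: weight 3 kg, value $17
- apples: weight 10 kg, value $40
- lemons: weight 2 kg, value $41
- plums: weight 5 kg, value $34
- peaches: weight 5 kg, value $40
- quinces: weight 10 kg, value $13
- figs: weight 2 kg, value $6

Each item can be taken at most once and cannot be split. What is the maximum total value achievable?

$132

Check high-value combinations within 16 kg:
- apricots+lemons+plums+peaches: weight 3+2+5+5=15, value 17+41+34+40=132
- lemons+plums+peaches+figs: weight 2+5+5+2=14, value 41+34+40+6=121
- lemons+plums+peaches: weight 2+5+5=12, value 41+34+40=115
- apricots+lemons+peaches+figs: weight 3+2+5+2=12, value 17+41+40+6=104
- apricots+lemons+peaches: weight 3+2+5=10, value 17+41+40=98
Best: $132.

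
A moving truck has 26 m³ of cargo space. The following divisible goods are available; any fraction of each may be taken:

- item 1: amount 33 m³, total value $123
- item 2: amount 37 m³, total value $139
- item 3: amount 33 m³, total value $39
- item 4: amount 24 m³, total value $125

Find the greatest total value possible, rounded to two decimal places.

132.51

Take in order of value per unit:
- item 4 (125/24 per unit): all 24 → value 125, running total 125.00
- item 2 (139/37 per unit): 2 of 37 → value 2×139/37 = 7.5135, running total 132.51
Total 132.51.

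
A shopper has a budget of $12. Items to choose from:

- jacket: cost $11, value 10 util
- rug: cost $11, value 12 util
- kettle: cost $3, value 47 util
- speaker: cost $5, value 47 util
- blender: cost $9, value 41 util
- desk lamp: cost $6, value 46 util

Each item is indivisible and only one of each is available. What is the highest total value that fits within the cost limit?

94 util

This is a 0/1 knapsack; check combinations near the capacity.
- kettle+speaker: cost 3+5=8, value 47+47=94
- kettle+desk lamp: cost 3+6=9, value 47+46=93
- speaker+desk lamp: cost 5+6=11, value 47+46=93
- kettle+blender: cost 3+9=12, value 47+41=88
Best: 94 util.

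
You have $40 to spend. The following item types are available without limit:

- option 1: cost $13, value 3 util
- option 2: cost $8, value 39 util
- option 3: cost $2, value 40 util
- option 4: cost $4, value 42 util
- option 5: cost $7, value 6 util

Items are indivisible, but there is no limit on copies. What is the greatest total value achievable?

Best value-per-unit is option 3 at 40/2, and filling with it alone uses cost 20×2=40. No mix of the others beats 20×40 = 800.

800 util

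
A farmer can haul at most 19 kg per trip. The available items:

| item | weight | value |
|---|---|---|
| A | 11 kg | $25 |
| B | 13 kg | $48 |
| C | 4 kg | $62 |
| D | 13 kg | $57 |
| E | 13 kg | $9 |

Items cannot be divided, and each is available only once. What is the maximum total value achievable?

$119

Check high-value combinations within 19 kg:
- C+D: weight 4+13=17, value 62+57=119
- B+C: weight 13+4=17, value 48+62=110
- A+C: weight 11+4=15, value 25+62=87
Best: $119.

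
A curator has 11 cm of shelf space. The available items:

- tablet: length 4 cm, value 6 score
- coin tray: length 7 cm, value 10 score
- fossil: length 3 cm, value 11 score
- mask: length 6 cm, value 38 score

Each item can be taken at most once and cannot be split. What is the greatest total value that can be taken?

49 score

Check high-value combinations within 11 cm:
- fossil+mask: length 3+6=9, value 11+38=49
- tablet+mask: length 4+6=10, value 6+38=44
- mask: length 6, value 38
- coin tray+fossil: length 7+3=10, value 10+11=21
Best: 49 score.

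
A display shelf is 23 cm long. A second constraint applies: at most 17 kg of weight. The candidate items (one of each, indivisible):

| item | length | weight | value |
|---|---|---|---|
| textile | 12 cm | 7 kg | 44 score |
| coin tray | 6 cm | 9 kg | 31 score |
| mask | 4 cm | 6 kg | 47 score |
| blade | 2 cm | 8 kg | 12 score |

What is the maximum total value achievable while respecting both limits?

91 score

Feasible sets respecting both limits:
- textile+mask: length 16, weight 13, value 91
- coin tray+mask: length 10, weight 15, value 78
- textile+coin tray: length 18, weight 16, value 75
Best: 91 score.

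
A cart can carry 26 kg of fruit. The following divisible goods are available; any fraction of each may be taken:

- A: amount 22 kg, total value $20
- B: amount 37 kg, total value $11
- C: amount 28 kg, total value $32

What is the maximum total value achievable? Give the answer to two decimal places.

Take in order of value per unit:
- C (32/28 per unit): 26 of 28 → value 26×32/28 = 29.7143, running total 29.71
Total 29.71.

29.71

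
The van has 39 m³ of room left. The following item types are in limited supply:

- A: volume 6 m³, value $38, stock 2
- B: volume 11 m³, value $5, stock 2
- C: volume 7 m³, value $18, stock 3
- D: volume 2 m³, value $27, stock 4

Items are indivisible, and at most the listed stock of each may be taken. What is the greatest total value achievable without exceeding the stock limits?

$220

Best selections within volume 39 and stock limits:
- 2×A + 2×C + 4×D: volume 34, value 220
- 2×A + 3×C + 3×D: volume 39, value 211
- 2×A + 1×B + 1×C + 4×D: volume 38, value 207
- 2×A + 1×C + 4×D: volume 27, value 202
Best: $220.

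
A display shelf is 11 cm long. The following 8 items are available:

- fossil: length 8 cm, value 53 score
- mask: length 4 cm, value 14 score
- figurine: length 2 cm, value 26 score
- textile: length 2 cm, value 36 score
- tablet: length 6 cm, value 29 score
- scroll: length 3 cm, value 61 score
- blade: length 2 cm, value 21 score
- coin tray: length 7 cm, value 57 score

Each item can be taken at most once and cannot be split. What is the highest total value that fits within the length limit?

144 score

Check high-value combinations within 11 cm:
- figurine+textile+scroll+blade: length 2+2+3+2=9, value 26+36+61+21=144
- mask+figurine+textile+scroll: length 4+2+2+3=11, value 14+26+36+61=137
- mask+textile+scroll+blade: length 4+2+3+2=11, value 14+36+61+21=132
Best: 144 score.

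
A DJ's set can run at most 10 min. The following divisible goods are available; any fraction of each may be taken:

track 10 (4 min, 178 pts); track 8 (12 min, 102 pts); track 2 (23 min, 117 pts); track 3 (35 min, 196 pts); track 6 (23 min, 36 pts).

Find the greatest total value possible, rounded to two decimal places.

229.00

Take in order of value per unit:
- track 10 (178/4 per unit): all 4 → value 178, running total 178.00
- track 8 (102/12 per unit): 6 of 12 → value 6×102/12 = 51.0000, running total 229.00
Total 229.00.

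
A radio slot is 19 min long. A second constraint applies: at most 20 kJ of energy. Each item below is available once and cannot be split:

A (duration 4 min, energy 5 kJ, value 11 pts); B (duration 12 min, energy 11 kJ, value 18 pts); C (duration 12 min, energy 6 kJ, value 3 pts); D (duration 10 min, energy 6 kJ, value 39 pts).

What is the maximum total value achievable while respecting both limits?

50 pts

Feasible sets respecting both limits:
- A+D: duration 14, energy 11, value 50
- D: duration 10, energy 6, value 39
- A+B: duration 16, energy 16, value 29
- B: duration 12, energy 11, value 18
Best: 50 pts.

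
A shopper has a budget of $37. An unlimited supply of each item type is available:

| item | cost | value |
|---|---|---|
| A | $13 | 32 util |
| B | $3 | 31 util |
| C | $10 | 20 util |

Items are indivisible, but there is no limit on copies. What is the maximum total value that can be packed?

372 util

Best value-per-unit is B at 31/3, and filling with it alone uses cost 12×3=36. No mix of the others beats 12×31 = 372.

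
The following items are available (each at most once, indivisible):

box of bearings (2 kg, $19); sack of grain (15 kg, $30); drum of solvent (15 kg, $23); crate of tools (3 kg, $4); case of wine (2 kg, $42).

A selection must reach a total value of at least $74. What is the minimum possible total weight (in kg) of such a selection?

Subsets with value ≥ 74, sorted by total weight:
- box of bearings+sack of grain+case of wine: weight 19, value 91
- box of bearings+drum of solvent+case of wine: weight 19, value 84
- sack of grain+crate of tools+case of wine: weight 20, value 76
- box of bearings+sack of grain+crate of tools+case of wine: weight 22, value 95
Minimum weight: 19 kg.

19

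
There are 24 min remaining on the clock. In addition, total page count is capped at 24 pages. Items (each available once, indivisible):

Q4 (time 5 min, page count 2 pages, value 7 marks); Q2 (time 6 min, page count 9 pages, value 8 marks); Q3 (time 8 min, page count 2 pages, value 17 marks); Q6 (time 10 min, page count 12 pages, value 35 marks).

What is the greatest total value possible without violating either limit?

Feasible sets respecting both limits:
- Q2+Q3+Q6: time 24, page count 23, value 60
- Q4+Q3+Q6: time 23, page count 16, value 59
- Q3+Q6: time 18, page count 14, value 52
- Q4+Q2+Q6: time 21, page count 23, value 50
Best: 60 marks.

60 marks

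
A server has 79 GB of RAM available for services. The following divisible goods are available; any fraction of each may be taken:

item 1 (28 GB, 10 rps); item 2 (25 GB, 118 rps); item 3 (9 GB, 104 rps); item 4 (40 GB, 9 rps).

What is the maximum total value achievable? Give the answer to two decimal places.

235.83

Take in order of value per unit:
- item 3 (104/9 per unit): all 9 → value 104, running total 104.00
- item 2 (118/25 per unit): all 25 → value 118, running total 222.00
- item 1 (10/28 per unit): all 28 → value 10, running total 232.00
- item 4 (9/40 per unit): 17 of 40 → value 17×9/40 = 3.8250, running total 235.83
Total 235.83.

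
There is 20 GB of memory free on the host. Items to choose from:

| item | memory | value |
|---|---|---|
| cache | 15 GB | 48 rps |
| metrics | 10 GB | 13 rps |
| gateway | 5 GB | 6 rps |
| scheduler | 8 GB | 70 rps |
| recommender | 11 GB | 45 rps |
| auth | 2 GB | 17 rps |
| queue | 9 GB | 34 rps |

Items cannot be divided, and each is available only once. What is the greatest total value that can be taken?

Check high-value combinations within 20 GB:
- scheduler+auth+queue: memory 8+2+9=19, value 70+17+34=121
- scheduler+recommender: memory 8+11=19, value 70+45=115
- scheduler+queue: memory 8+9=17, value 70+34=104
Best: 121 rps.

121 rps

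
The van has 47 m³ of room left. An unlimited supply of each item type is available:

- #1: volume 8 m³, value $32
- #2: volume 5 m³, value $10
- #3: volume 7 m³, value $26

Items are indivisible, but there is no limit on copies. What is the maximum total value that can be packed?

$186

Best value-per-unit is #1 at 32/8; filling with it alone gives 5×32 = 160.
Optimal mix: 5×#1 + 1×#3 → volume 47, value 186.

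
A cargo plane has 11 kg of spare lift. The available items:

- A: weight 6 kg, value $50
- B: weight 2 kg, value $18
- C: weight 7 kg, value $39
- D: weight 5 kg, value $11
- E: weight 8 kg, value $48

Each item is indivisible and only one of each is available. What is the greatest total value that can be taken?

$68

Check high-value combinations within 11 kg:
- A+B: weight 6+2=8, value 50+18=68
- B+E: weight 2+8=10, value 18+48=66
- A+D: weight 6+5=11, value 50+11=61
Best: $68.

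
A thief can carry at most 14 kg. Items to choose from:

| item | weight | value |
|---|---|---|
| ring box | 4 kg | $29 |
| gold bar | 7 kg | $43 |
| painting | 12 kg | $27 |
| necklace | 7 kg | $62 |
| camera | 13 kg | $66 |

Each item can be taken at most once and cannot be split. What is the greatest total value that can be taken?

$105

Check high-value combinations within 14 kg:
- gold bar+necklace: weight 7+7=14, value 43+62=105
- ring box+necklace: weight 4+7=11, value 29+62=91
- ring box+gold bar: weight 4+7=11, value 29+43=72
Best: $105.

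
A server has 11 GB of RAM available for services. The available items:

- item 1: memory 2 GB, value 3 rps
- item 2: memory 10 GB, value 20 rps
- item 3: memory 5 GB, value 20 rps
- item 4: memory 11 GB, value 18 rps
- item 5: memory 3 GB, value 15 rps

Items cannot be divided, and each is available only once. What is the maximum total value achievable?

38 rps

Check high-value combinations within 11 GB:
- item 1+item 3+item 5: memory 2+5+3=10, value 3+20+15=38
- item 3+item 5: memory 5+3=8, value 20+15=35
- item 1+item 3: memory 2+5=7, value 3+20=23
Best: 38 rps.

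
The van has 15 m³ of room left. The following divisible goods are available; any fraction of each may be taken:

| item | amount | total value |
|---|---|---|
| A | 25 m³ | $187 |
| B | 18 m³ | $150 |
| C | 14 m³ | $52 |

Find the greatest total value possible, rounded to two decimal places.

125.00

Take in order of value per unit:
- B (150/18 per unit): 15 of 18 → value 15×150/18 = 125.0000, running total 125.00
Total 125.00.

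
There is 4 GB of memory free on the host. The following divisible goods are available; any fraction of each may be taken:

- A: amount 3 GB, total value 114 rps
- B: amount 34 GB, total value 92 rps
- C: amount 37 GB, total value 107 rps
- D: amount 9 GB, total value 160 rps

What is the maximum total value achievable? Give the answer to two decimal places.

131.78

Take in order of value per unit:
- A (114/3 per unit): all 3 → value 114, running total 114.00
- D (160/9 per unit): 1 of 9 → value 1×160/9 = 17.7778, running total 131.78
Total 131.78.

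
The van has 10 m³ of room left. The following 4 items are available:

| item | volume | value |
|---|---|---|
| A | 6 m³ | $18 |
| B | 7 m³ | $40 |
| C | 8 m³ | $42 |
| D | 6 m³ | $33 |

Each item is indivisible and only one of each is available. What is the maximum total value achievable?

This is a 0/1 knapsack; check combinations near the capacity.
- C: volume 8, value 42
- B: volume 7, value 40
- D: volume 6, value 33
- A: volume 6, value 18
Best: $42.

$42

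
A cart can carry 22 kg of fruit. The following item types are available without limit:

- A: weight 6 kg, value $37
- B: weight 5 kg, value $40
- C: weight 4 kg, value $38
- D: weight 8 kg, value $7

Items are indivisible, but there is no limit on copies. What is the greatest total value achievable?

Best value-per-unit is C at 38/4; filling with it alone gives 5×38 = 190.
Optimal mix: 2×B + 3×C → weight 22, value 194.

$194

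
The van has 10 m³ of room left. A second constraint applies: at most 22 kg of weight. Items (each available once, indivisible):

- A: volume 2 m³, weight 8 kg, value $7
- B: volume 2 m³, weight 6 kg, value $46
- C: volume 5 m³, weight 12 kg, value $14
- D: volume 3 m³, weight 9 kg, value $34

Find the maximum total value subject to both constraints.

Feasible sets respecting both limits:
- B+D: volume 5, weight 15, value 80
- B+C: volume 7, weight 18, value 60
- A+B: volume 4, weight 14, value 53
Best: $80.

$80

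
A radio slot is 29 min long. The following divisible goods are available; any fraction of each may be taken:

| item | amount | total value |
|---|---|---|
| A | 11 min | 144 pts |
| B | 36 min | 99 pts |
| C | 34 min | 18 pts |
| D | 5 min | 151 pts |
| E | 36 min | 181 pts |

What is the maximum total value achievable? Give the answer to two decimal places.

Take in order of value per unit:
- D (151/5 per unit): all 5 → value 151, running total 151.00
- A (144/11 per unit): all 11 → value 144, running total 295.00
- E (181/36 per unit): 13 of 36 → value 13×181/36 = 65.3611, running total 360.36
Total 360.36.

360.36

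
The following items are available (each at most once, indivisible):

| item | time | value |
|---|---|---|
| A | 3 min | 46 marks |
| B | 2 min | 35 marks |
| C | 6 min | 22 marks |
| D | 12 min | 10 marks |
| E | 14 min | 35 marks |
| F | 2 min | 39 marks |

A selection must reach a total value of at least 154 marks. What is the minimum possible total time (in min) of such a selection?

21

Subsets with value ≥ 154, sorted by total time:
- A+B+E+F: time 21, value 155
- A+B+C+E+F: time 27, value 177
- A+B+D+E+F: time 33, value 165
Minimum time: 21 min.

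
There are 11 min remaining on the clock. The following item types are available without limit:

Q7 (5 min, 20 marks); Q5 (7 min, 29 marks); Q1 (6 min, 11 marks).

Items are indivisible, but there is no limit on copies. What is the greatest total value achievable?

40 marks

Best value-per-unit is Q5 at 29/7; filling with it alone gives 1×29 = 29.
Optimal mix: 2×Q7 → time 10, value 40.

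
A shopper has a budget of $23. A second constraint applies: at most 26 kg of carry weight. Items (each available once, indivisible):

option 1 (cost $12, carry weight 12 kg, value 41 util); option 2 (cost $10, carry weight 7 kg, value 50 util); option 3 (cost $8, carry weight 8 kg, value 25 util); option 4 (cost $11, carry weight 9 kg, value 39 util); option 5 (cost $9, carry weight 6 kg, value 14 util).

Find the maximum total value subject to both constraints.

Feasible sets respecting both limits:
- option 1+option 2: cost 22, carry weight 19, value 91
- option 2+option 4: cost 21, carry weight 16, value 89
- option 1+option 4: cost 23, carry weight 21, value 80
Best: 91 util.

91 util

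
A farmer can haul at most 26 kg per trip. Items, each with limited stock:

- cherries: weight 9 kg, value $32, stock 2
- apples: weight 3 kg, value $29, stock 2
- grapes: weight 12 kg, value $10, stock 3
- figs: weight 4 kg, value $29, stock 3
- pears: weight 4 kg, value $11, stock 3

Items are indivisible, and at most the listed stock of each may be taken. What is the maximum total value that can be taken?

$167

Top feasible selections:
- 2×apples + 3×figs + 2×pears: weight 26, value 167
- 2×apples + 3×figs + 1×pears: weight 22, value 156
- 2×apples + 2×figs + 3×pears: weight 26, value 149
Best: $167.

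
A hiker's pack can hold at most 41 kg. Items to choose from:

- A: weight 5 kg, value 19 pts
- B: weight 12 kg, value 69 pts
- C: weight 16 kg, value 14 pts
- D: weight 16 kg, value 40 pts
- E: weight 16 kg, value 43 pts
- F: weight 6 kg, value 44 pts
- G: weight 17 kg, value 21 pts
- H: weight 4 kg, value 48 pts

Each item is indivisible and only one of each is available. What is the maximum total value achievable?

204 pts

Check high-value combinations within 41 kg:
- B+E+F+H: weight 12+16+6+4=38, value 69+43+44+48=204
- B+D+F+H: weight 12+16+6+4=38, value 69+40+44+48=201
- B+F+G+H: weight 12+6+17+4=39, value 69+44+21+48=182
- A+B+F+H: weight 5+12+6+4=27, value 19+69+44+48=180
- A+B+E+H: weight 5+12+16+4=37, value 19+69+43+48=179
Best: 204 pts.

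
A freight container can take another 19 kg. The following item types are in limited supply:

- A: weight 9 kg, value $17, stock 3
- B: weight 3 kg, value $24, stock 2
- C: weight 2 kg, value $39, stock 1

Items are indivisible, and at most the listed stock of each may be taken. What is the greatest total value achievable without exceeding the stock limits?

$104

Top feasible selections:
- 1×A + 2×B + 1×C: weight 17, value 104
- 2×B + 1×C: weight 8, value 87
Best: $104.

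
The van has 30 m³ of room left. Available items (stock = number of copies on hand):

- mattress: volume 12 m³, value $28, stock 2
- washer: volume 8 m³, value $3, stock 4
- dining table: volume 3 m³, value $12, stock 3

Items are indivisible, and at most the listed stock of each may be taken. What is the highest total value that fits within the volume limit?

$80

Top feasible selections:
- 2×mattress + 2×dining table: volume 30, value 80
- 2×mattress + 1×dining table: volume 27, value 68
- 1×mattress + 1×washer + 3×dining table: volume 29, value 67
- 1×mattress + 3×dining table: volume 21, value 64
Best: $80.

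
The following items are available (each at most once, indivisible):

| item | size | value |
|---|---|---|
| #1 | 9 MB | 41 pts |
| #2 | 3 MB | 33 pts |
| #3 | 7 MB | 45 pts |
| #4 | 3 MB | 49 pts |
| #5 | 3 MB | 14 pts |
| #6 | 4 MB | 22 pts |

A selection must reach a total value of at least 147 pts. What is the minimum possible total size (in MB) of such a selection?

17

Subsets with value ≥ 147, sorted by total size:
- #2+#3+#4+#6: size 17, value 149
- #2+#3+#4+#5+#6: size 20, value 163
- #1+#2+#3+#4: size 22, value 168
Minimum size: 17 MB.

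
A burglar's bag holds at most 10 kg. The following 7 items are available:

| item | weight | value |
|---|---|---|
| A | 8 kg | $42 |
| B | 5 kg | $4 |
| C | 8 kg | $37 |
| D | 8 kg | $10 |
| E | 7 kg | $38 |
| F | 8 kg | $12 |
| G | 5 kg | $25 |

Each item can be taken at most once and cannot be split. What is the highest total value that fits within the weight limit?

$42

Check high-value combinations within 10 kg:
- A: weight 8, value 42
- E: weight 7, value 38
- C: weight 8, value 37
- B+G: weight 5+5=10, value 4+25=29
- G: weight 5, value 25
Best: $42.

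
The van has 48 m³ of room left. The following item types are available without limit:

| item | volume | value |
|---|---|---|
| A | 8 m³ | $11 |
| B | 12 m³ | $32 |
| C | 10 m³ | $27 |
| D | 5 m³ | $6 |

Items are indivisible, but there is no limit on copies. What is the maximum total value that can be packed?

Best value-per-unit is C at 27/10; filling with it alone gives 4×27 = 108.
Optimal mix: 4×B → volume 48, value 128.

$128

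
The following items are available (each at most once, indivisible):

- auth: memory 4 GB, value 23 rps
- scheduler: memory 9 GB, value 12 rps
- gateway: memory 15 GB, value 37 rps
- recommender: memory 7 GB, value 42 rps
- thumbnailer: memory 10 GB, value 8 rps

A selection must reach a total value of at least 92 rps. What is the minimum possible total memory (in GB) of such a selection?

26

Subsets with value ≥ 92, sorted by total memory:
- auth+gateway+recommender: memory 26, value 102
- auth+scheduler+gateway+recommender: memory 35, value 114
- auth+gateway+recommender+thumbnailer: memory 36, value 110
Minimum memory: 26 GB.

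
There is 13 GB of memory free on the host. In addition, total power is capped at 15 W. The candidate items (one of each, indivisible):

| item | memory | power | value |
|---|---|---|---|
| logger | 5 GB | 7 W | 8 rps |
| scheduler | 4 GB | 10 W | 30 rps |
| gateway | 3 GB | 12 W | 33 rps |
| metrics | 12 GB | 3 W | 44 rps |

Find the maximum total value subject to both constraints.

Feasible sets respecting both limits:
- metrics: memory 12, power 3, value 44
- gateway: memory 3, power 12, value 33
- scheduler: memory 4, power 10, value 30
- logger: memory 5, power 7, value 8
Best: 44 rps.

44 rps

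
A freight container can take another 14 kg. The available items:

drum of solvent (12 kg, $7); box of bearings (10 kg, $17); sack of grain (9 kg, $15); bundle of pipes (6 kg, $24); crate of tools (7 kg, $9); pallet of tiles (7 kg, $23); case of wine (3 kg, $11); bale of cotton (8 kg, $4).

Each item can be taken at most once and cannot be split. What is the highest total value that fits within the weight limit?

$47

This is a 0/1 knapsack; check combinations near the capacity.
- bundle of pipes+pallet of tiles: weight 6+7=13, value 24+23=47
- bundle of pipes+case of wine: weight 6+3=9, value 24+11=35
- pallet of tiles+case of wine: weight 7+3=10, value 23+11=34
- bundle of pipes+crate of tools: weight 6+7=13, value 24+9=33
- crate of tools+pallet of tiles: weight 7+7=14, value 9+23=32
Best: $47.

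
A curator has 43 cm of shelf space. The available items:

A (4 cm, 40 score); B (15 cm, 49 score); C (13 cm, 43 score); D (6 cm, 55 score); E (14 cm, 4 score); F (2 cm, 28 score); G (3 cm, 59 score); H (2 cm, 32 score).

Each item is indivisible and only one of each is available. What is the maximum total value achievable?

278 score

Check high-value combinations within 43 cm:
- A+B+C+D+G+H: length 4+15+13+6+3+2=43, value 40+49+43+55+59+32=278
- A+B+C+D+F+G: length 4+15+13+6+2+3=43, value 40+49+43+55+28+59=274
- B+C+D+F+G+H: length 15+13+6+2+3+2=41, value 49+43+55+28+59+32=266
- A+B+D+F+G+H: length 4+15+6+2+3+2=32, value 40+49+55+28+59+32=263
- A+C+D+F+G+H: length 4+13+6+2+3+2=30, value 40+43+55+28+59+32=257
Best: 278 score.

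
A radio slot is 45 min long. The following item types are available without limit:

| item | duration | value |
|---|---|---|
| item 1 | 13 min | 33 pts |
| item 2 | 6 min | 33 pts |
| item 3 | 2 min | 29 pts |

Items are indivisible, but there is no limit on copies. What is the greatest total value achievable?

Best value-per-unit is item 3 at 29/2, and filling with it alone uses duration 22×2=44. No mix of the others beats 22×29 = 638.

638 pts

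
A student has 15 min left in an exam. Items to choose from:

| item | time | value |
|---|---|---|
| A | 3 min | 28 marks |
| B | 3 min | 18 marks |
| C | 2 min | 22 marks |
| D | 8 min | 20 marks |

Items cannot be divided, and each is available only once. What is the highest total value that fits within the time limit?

70 marks

Check high-value combinations within 15 min:
- A+C+D: time 3+2+8=13, value 28+22+20=70
- A+B+C: time 3+3+2=8, value 28+18+22=68
- A+B+D: time 3+3+8=14, value 28+18+20=66
Best: 70 marks.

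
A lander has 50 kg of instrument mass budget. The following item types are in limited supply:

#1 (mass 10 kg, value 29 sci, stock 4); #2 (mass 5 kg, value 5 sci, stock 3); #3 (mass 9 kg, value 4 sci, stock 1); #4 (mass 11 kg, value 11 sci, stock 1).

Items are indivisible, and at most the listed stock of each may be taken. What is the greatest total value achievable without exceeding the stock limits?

Top feasible selections:
- 4×#1 + 2×#2: mass 50, value 126
- 4×#1 + 1×#2: mass 45, value 121
- 4×#1 + 1×#3: mass 49, value 120
Best: 126 sci.

126 sci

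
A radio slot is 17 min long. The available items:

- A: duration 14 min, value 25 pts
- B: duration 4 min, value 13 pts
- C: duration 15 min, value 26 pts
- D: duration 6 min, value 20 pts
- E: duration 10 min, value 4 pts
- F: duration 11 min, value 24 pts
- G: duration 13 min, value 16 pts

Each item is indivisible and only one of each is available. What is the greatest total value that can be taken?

Check high-value combinations within 17 min:
- D+F: duration 6+11=17, value 20+24=44
- B+F: duration 4+11=15, value 13+24=37
- B+D: duration 4+6=10, value 13+20=33
Best: 44 pts.

44 pts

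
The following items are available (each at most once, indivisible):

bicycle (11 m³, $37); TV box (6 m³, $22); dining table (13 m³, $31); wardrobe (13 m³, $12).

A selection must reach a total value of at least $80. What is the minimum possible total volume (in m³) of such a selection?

30

Subsets with value ≥ 80, sorted by total volume:
- bicycle+TV box+dining table: volume 30, value 90
- bicycle+dining table+wardrobe: volume 37, value 80
- bicycle+TV box+dining table+wardrobe: volume 43, value 102
Minimum volume: 30 m³.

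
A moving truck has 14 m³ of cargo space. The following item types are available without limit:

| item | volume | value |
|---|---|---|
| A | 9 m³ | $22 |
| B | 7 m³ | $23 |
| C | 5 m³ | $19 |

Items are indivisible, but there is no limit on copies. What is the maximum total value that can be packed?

Best value-per-unit is C at 19/5; filling with it alone gives 2×19 = 38.
Optimal mix: 2×B → volume 14, value 46.

$46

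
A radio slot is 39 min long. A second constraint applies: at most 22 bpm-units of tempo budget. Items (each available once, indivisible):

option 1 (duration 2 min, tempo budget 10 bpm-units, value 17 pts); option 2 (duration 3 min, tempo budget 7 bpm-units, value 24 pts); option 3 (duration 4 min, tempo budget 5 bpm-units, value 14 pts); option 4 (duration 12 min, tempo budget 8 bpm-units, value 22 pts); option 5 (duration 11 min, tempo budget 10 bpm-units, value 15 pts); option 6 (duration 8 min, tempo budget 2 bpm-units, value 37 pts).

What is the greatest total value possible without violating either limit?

97 pts

Feasible sets respecting both limits:
- option 2+option 3+option 4+option 6: duration 27, tempo budget 22, value 97
- option 2+option 4+option 6: duration 23, tempo budget 17, value 83
- option 1+option 2+option 6: duration 13, tempo budget 19, value 78
Best: 97 pts.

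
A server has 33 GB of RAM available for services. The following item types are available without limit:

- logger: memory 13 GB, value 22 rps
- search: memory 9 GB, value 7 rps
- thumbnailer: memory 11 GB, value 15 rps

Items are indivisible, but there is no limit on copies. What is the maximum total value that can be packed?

45 rps

Best value-per-unit is logger at 22/13; filling with it alone gives 2×22 = 44.
Optimal mix: 3×thumbnailer → memory 33, value 45.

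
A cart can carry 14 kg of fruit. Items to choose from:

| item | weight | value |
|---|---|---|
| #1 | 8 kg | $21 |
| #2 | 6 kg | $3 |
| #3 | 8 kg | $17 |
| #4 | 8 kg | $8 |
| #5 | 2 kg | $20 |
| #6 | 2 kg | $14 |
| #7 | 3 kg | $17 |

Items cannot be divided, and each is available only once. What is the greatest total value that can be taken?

This is a 0/1 knapsack; check combinations near the capacity.
- #1+#5+#7: weight 8+2+3=13, value 21+20+17=58
- #1+#5+#6: weight 8+2+2=12, value 21+20+14=55
- #3+#5+#7: weight 8+2+3=13, value 17+20+17=54
Best: $58.

$58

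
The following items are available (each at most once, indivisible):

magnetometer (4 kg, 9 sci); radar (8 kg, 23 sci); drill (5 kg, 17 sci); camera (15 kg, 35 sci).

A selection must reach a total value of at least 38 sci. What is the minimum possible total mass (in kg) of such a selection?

13

Subsets with value ≥ 38, sorted by total mass:
- radar+drill: mass 13, value 40
- magnetometer+radar+drill: mass 17, value 49
- magnetometer+camera: mass 19, value 44
- drill+camera: mass 20, value 52
Minimum mass: 13 kg.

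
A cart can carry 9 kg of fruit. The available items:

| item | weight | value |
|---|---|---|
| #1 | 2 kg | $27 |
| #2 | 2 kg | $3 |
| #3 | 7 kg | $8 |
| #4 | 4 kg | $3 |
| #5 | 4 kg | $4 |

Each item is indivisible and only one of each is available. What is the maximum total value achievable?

$35

This is a 0/1 knapsack; check combinations near the capacity.
- #1+#3: weight 2+7=9, value 27+8=35
- #1+#2+#5: weight 2+2+4=8, value 27+3+4=34
- #1+#2+#4: weight 2+2+4=8, value 27+3+3=33
- #1+#5: weight 2+4=6, value 27+4=31
- #1+#2: weight 2+2=4, value 27+3=30
Best: $35.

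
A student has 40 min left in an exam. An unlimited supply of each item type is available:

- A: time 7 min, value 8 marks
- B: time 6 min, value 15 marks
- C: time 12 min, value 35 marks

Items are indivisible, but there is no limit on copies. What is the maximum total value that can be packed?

105 marks

Best value-per-unit is C at 35/12, and filling with it alone uses time 3×12=36. No mix of the others beats 3×35 = 105.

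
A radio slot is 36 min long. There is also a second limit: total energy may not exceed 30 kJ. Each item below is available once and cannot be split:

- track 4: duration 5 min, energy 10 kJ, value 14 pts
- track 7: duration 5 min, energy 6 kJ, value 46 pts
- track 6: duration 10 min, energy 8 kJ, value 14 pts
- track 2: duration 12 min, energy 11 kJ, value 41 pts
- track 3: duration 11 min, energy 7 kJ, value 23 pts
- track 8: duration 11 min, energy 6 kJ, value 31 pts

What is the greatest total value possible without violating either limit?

118 pts

Feasible sets respecting both limits:
- track 7+track 2+track 8: duration 28, energy 23, value 118
- track 4+track 7+track 3+track 8: duration 32, energy 29, value 114
- track 7+track 2+track 3: duration 28, energy 24, value 110
Best: 118 pts.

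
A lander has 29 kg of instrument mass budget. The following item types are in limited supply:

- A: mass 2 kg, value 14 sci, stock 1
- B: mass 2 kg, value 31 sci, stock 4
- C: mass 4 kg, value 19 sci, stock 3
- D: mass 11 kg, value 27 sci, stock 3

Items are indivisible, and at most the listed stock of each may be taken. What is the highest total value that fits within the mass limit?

Best selections within mass 29 and stock limits:
- 1×A + 4×B + 2×C + 1×D: mass 29, value 203
- 1×A + 4×B + 3×C: mass 22, value 195
- 4×B + 2×C + 1×D: mass 27, value 189
Best: 203 sci.

203 sci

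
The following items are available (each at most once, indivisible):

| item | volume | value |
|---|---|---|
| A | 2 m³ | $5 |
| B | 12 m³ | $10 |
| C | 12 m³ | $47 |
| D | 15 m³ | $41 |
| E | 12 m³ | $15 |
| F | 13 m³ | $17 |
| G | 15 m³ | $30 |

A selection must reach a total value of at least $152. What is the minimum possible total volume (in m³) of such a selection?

Subsets with value ≥ 152, sorted by total volume:
- A+C+D+E+F+G: volume 69, value 155
- B+C+D+E+F+G: volume 79, value 160
- A+B+C+D+E+F+G: volume 81, value 165
Minimum volume: 69 m³.

69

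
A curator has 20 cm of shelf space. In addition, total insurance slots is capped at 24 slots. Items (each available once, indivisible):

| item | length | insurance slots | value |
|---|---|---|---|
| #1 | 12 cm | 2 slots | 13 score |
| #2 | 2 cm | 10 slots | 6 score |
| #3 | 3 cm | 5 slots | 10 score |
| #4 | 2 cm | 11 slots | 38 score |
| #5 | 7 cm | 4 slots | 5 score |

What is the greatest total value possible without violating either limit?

61 score

Feasible sets respecting both limits:
- #1+#3+#4: length 17, insurance slots 18, value 61
- #1+#2+#4: length 16, insurance slots 23, value 57
- #3+#4+#5: length 12, insurance slots 20, value 53
Best: 61 score.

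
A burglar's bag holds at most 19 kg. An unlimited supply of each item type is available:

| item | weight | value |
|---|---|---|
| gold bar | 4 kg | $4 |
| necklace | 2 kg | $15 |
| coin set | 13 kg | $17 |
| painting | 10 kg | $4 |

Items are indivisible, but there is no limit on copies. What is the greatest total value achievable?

$135

Best value-per-unit is necklace at 15/2, and filling with it alone uses weight 9×2=18. No mix of the others beats 9×15 = 135.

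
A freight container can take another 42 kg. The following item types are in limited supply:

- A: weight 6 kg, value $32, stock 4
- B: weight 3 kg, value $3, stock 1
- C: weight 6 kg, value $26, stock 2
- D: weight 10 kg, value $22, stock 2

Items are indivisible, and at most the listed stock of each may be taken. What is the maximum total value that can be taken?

$183

Top feasible selections:
- 4×A + 1×B + 2×C: weight 39, value 183
- 4×A + 2×C: weight 36, value 180
- 4×A + 1×C + 1×D: weight 40, value 176
- 3×A + 2×C + 1×D: weight 40, value 170
Best: $183.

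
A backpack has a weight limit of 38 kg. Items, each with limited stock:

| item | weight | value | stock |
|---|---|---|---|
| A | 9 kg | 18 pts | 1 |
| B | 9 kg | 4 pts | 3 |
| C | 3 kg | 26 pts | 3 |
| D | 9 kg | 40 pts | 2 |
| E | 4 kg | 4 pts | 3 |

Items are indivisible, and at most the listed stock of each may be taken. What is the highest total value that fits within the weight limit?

Best selections within weight 38 and stock limits:
- 1×A + 3×C + 2×D: weight 36, value 176
- 3×C + 2×D + 2×E: weight 35, value 166
- 3×C + 2×D + 1×E: weight 31, value 162
- 1×B + 3×C + 2×D: weight 36, value 162
Best: 176 pts.

176 pts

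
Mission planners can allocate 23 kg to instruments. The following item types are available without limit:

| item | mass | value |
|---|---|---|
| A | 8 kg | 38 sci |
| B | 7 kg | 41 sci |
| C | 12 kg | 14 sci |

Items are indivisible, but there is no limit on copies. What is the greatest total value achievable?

123 sci

Best value-per-unit is B at 41/7, and filling with it alone uses mass 3×7=21. No mix of the others beats 3×41 = 123.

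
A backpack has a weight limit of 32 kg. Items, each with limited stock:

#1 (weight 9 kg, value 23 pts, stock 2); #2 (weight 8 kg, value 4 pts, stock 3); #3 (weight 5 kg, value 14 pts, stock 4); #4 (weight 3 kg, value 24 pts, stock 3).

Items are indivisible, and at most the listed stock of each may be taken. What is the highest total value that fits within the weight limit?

Best selections within weight 32 and stock limits:
- 2×#1 + 1×#3 + 3×#4: weight 32, value 132
- 4×#3 + 3×#4: weight 29, value 128
- 1×#1 + 2×#3 + 3×#4: weight 28, value 123
- 2×#1 + 3×#4: weight 27, value 118
Best: 132 pts.

132 pts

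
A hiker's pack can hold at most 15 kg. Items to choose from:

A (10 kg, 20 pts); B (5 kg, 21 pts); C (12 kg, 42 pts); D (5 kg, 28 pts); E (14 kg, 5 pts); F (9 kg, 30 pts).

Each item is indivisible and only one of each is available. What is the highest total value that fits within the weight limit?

58 pts

Check high-value combinations within 15 kg:
- D+F: weight 5+9=14, value 28+30=58
- B+F: weight 5+9=14, value 21+30=51
- B+D: weight 5+5=10, value 21+28=49
- A+D: weight 10+5=15, value 20+28=48
- C: weight 12, value 42
Best: 58 pts.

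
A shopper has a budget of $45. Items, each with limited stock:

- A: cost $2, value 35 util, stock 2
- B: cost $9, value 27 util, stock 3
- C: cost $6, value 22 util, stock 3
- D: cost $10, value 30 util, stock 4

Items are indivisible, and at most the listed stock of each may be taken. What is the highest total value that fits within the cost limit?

Best selections within cost 45 and stock limits:
- 2×A + 1×B + 2×C + 2×D: cost 45, value 201
- 2×A + 2×B + 2×C + 1×D: cost 44, value 198
- 2×A + 3×C + 2×D: cost 42, value 196
Best: 201 util.

201 util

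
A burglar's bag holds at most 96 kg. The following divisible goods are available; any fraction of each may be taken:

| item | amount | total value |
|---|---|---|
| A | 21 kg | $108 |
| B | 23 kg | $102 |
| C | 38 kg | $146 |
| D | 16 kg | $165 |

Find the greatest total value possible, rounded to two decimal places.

513.32

Take in order of value per unit:
- D (165/16 per unit): all 16 → value 165, running total 165.00
- A (108/21 per unit): all 21 → value 108, running total 273.00
- B (102/23 per unit): all 23 → value 102, running total 375.00
- C (146/38 per unit): 36 of 38 → value 36×146/38 = 138.3158, running total 513.32
Total 513.32.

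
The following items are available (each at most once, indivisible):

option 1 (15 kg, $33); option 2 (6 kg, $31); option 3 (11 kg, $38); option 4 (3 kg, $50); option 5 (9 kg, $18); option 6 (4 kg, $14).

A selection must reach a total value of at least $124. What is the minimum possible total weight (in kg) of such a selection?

24

Subsets with value ≥ 124, sorted by total weight:
- option 2+option 3+option 4+option 6: weight 24, value 133
- option 1+option 2+option 4+option 6: weight 28, value 128
- option 2+option 3+option 4+option 5: weight 29, value 137
- option 2+option 3+option 4+option 5+option 6: weight 33, value 151
Minimum weight: 24 kg.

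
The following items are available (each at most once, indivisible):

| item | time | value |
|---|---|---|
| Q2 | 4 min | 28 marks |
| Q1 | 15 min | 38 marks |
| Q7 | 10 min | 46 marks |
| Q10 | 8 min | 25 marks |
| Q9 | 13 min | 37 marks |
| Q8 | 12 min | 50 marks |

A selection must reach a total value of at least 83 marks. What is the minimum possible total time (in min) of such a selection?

22

Subsets with value ≥ 83, sorted by total time:
- Q2+Q7+Q10: time 22, value 99
- Q7+Q8: time 22, value 96
Minimum time: 22 min.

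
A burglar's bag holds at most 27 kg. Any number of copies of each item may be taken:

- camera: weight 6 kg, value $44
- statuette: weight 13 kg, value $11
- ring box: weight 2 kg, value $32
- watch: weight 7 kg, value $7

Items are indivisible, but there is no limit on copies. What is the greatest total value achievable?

$416

Best value-per-unit is ring box at 32/2, and filling with it alone uses weight 13×2=26. No mix of the others beats 13×32 = 416.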